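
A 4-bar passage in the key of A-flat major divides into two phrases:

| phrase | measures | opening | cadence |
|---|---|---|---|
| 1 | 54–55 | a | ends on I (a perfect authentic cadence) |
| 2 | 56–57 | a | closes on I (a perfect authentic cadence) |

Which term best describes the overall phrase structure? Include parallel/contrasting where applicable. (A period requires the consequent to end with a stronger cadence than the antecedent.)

Both phrases have the same opening (a) and the same cadence (perfect authentic cadence): the second is a restatement, not a consequent, so this is a repeated phrase rather than a period.

repeated phrase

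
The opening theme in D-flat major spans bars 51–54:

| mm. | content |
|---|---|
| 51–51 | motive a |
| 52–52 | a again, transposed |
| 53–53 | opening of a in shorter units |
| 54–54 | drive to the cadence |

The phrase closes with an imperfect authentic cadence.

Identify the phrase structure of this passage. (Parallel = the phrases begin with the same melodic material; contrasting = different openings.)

Basic idea (m. 51) + its repetition (bar 52) form the presentation; fragmentation and cadence (mm. 53–54) form the continuation — the 4-bar whole is a sentence.

sentence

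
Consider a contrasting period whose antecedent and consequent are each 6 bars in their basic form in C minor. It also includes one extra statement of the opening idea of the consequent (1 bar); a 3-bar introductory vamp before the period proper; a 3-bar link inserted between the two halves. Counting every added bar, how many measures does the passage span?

Basic contrasting period: 6 + 6 = 12 bars.
12 (basic form) + 1 (extra statement) + 3 (introduction) + 3 (link) = 19.

19 measures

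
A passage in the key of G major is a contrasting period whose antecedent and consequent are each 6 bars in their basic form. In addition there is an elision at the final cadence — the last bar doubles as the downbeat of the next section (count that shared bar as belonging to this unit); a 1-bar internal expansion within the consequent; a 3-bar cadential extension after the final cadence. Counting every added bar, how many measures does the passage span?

Basic contrasting period: 6 + 6 = 12 bars.
12 (basic form) + 1 (internal expansion) + 3 (cadential extension) = 16.
The elision shares a bar with the next section but does not change this unit's count.

16 measures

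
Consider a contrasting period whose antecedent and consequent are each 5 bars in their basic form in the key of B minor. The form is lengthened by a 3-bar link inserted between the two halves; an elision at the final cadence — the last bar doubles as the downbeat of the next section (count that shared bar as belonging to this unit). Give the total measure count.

Basic contrasting period: 5 + 5 = 10 bars.
10 (basic form) + 3 (link) = 13.
The elision shares a bar with the next section but does not change this unit's count.

13 measures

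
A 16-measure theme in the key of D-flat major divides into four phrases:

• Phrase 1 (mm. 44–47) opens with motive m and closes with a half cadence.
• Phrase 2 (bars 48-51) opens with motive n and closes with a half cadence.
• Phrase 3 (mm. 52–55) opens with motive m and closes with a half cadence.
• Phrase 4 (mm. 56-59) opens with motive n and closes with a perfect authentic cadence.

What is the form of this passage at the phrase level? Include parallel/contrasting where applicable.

parallel double period

Four phrases in two halves: the first half (mm. 44–51) ends with a half cadence, the second (mm. 52-59) with a perfect authentic cadence — a large antecedent–consequent pair, i.e. a double period.
Phrase 3 begins with the same material as phrase 1, making it parallel.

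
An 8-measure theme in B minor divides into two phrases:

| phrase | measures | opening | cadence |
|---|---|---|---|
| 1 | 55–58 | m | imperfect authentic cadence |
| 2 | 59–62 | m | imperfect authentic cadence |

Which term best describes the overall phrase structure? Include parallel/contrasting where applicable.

Both phrases have the same opening (m) and the same cadence (imperfect authentic cadence): the second is a restatement, not a consequent, so this is a repeated phrase rather than a period.

repeated phrase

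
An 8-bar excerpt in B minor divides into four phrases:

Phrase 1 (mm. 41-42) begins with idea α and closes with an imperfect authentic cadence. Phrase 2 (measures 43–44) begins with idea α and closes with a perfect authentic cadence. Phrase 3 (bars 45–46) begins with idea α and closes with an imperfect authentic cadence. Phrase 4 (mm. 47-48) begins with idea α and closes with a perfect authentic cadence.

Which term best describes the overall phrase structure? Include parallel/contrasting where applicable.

repeated period

The cadence pattern IAC–PAC–IAC–PAC is weak–strong twice, and phrases 3–4 restate phrases 1–2: a period heard twice, not a double period (which would end weakly at phrase 2).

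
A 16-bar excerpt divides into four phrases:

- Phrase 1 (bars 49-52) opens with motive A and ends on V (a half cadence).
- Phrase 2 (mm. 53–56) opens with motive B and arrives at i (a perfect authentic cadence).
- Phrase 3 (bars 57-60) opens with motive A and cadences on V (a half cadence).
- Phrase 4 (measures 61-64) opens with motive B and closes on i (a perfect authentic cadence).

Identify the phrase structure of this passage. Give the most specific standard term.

repeated period

The cadence pattern HC–PAC–HC–PAC is weak–strong twice, and phrases 3–4 restate phrases 1–2: a period heard twice, not a double period (which would end weakly at phrase 2).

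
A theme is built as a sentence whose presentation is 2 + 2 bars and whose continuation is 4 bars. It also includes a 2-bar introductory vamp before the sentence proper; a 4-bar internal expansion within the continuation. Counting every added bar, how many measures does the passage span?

Basic sentence: 2 + 2 + 4 = 8 bars.
8 (basic form) + 2 (introduction) + 4 (internal expansion) = 14.

14 measures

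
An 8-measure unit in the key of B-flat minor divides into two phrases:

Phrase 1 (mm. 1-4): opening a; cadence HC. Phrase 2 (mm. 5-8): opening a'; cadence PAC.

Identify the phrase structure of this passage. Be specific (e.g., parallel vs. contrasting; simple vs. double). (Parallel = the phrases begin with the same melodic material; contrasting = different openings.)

parallel period

Phrase 1 ends with a half cadence (weaker) and phrase 2 with a perfect authentic cadence (stronger): antecedent + consequent = a period.
The two phrases open with the same material (a / a'), so the period is parallel.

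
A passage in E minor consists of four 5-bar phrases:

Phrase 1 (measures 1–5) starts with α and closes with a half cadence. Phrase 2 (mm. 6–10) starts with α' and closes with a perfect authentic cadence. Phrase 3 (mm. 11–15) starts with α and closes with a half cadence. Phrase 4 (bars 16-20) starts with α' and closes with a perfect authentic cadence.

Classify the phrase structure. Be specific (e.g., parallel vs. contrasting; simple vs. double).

The cadence pattern HC–PAC–HC–PAC is weak–strong twice, and phrases 3–4 restate phrases 1–2: a period heard twice, not a double period (which would end weakly at phrase 2).

repeated period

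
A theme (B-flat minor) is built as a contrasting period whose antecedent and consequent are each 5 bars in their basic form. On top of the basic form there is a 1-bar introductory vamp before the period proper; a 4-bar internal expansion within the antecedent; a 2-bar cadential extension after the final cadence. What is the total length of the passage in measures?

17 measures

Basic contrasting period: 5 + 5 = 10 bars.
10 (basic form) + 1 (introduction) + 4 (internal expansion) + 2 (cadential extension) = 17.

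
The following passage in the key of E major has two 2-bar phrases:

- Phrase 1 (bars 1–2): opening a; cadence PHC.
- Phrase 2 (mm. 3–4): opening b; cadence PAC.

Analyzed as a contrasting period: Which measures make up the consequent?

The antecedent is the phrase ending with the weaker cadence (Phrygian half cadence, phrase 1) and the consequent the one ending more conclusively (perfect authentic cadence, phrase 2); the consequent is mm. 3-4.

measures 3–4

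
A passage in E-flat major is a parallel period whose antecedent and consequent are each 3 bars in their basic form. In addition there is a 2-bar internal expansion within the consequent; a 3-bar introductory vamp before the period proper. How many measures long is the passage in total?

11 measures

Basic parallel period: 3 + 3 = 6 bars.
6 (basic form) + 2 (internal expansion) + 3 (introduction) = 11.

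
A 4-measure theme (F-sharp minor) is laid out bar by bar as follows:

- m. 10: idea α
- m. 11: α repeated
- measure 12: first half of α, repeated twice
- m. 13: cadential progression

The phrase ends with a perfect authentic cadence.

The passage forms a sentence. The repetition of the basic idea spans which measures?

measures 11–11

The presentation of a sentence is the basic idea (m. 10) plus its repetition (m. 11); the repetition of the basic idea is therefore measure 11.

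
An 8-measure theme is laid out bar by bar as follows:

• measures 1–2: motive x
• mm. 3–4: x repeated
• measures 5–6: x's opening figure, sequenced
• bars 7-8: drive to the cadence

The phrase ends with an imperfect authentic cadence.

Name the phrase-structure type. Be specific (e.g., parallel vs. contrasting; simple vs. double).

sentence

Basic idea (measures 1–2) + its repetition (bars 3–4) form the presentation; fragmentation and cadence (bars 5–8) form the continuation — the 8-bar whole is a sentence.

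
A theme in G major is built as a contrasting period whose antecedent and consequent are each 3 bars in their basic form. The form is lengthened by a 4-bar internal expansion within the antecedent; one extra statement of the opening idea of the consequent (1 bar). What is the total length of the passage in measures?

11 measures

Basic contrasting period: 3 + 3 = 6 bars.
6 (basic form) + 4 (internal expansion) + 1 (extra statement) = 11.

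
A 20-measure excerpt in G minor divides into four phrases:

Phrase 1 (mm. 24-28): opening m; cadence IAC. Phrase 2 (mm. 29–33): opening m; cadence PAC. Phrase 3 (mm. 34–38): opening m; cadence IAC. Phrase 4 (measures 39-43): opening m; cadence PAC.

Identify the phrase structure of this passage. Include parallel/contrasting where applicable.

The cadence pattern IAC–PAC–IAC–PAC is weak–strong twice, and phrases 3–4 restate phrases 1–2: a period heard twice, not a double period (which would end weakly at phrase 2).

repeated period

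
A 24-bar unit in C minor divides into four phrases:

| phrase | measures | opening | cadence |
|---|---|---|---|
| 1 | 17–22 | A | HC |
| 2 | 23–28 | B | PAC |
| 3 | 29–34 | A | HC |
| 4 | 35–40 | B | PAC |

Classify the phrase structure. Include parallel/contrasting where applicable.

The cadence pattern HC–PAC–HC–PAC is weak–strong twice, and phrases 3–4 restate phrases 1–2: a period heard twice, not a double period (which would end weakly at phrase 2).

repeated period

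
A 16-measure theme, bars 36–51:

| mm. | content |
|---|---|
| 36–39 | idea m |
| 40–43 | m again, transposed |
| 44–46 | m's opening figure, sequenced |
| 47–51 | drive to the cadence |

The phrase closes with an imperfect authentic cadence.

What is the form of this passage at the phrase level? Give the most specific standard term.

sentence

Basic idea (mm. 36-39) + its repetition (measures 40–43) form the presentation; fragmentation and cadence (mm. 44–51) form the continuation — the 16-bar whole is a sentence.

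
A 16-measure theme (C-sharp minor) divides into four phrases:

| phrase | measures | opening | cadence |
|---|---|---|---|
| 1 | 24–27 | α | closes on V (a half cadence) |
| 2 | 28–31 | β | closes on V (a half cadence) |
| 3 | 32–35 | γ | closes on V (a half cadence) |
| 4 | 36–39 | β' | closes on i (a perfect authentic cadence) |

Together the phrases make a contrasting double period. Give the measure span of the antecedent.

In a double period the first pair of phrases (ending half cadence) is the large antecedent and the second pair (ending perfect authentic cadence) is the large consequent; the antecedent is measures 24–31.

measures 24–31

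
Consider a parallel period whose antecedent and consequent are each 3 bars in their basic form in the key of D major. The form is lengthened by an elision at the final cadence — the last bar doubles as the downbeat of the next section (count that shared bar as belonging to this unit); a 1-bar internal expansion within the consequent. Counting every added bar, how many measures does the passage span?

7 measures

Basic parallel period: 3 + 3 = 6 bars.
6 (basic form) + 1 (internal expansion) = 7.
The elision shares a bar with the next section but does not change this unit's count.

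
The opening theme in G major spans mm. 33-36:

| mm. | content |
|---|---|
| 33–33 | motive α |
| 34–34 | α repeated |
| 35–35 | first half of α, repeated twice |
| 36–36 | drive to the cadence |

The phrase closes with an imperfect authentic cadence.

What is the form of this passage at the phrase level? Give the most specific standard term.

Basic idea (bar 33) + its repetition (m. 34) form the presentation; fragmentation and cadence (mm. 35–36) form the continuation — the 4-bar whole is a sentence.

sentence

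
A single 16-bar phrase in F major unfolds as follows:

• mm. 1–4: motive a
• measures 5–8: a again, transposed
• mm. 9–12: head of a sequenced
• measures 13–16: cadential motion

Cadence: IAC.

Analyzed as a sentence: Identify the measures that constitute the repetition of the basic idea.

measures 5–8

The presentation of a sentence is the basic idea (bars 1–4) plus its repetition (mm. 5-8); the repetition of the basic idea is therefore bars 5–8.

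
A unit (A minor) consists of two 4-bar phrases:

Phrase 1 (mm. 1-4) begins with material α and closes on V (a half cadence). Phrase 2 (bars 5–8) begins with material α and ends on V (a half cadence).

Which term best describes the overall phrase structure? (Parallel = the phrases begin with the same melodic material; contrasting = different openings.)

repeated phrase

Both phrases have the same opening (α) and the same cadence (half cadence): the second is a restatement, not a consequent, so this is a repeated phrase rather than a period.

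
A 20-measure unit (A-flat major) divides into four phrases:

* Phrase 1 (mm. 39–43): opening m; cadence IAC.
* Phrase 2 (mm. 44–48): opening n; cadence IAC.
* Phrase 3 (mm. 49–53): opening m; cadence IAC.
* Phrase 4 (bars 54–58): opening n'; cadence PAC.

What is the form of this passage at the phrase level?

parallel double period

Four phrases in two halves: the first half (bars 39-48) ends with an imperfect authentic cadence, the second (mm. 49–58) with a perfect authentic cadence — a large antecedent–consequent pair, i.e. a double period.
Phrase 3 begins with the same material as phrase 1, making it parallel.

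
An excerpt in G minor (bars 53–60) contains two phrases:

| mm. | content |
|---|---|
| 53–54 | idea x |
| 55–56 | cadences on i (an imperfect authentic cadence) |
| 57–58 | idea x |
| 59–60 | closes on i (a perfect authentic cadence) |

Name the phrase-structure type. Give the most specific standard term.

parallel period

Phrase 1 ends with an imperfect authentic cadence (weaker) and phrase 2 with a perfect authentic cadence (stronger): antecedent + consequent = a period.
The two phrases open with the same material (x / x), so the period is parallel.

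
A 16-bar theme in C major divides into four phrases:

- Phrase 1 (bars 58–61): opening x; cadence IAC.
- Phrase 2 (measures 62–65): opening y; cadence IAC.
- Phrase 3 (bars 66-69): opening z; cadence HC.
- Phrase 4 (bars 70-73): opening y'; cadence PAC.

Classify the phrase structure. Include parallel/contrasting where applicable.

Four phrases in two halves: the first half (bars 58–65) ends with an imperfect authentic cadence, the second (mm. 66–73) with a perfect authentic cadence — a large antecedent–consequent pair, i.e. a double period.
Phrase 3 begins with different material from phrase 1, making it contrasting.

contrasting double period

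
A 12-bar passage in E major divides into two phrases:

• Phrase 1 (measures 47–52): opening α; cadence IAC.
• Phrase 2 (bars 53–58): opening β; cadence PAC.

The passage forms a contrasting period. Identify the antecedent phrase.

The phrase ending with the weaker cadence (imperfect authentic cadence) is the antecedent; the one ending more conclusively (perfect authentic cadence) is the consequent. The antecedent is phrase 1.

phrase 1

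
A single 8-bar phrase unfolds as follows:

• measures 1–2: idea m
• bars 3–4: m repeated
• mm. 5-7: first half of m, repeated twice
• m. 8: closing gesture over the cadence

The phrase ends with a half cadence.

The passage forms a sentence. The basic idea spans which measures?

The presentation of a sentence is the basic idea (bars 1–2) plus its repetition (measures 3-4); the basic idea is therefore mm. 1–2.

measures 1–2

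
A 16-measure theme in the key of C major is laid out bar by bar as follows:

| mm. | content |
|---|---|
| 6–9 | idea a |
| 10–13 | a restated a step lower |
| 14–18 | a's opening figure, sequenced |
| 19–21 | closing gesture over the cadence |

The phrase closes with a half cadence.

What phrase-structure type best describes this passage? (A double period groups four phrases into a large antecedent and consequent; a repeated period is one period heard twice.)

sentence

Basic idea (mm. 6–9) + its repetition (measures 10–13) form the presentation; fragmentation and cadence (bars 14–21) form the continuation — the 16-bar whole is a sentence.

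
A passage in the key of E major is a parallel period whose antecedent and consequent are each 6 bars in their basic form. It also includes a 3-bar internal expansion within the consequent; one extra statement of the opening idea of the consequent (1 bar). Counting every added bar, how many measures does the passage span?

16 measures

Basic parallel period: 6 + 6 = 12 bars.
12 (basic form) + 3 (internal expansion) + 1 (extra statement) = 16.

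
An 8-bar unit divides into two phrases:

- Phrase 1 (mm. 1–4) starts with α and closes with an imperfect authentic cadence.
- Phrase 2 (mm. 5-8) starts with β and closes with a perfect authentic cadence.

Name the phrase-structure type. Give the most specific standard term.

contrasting period

Phrase 1 ends with an imperfect authentic cadence (weaker) and phrase 2 with a perfect authentic cadence (stronger): antecedent + consequent = a period.
The two phrases open with different material (α / β), so the period is contrasting.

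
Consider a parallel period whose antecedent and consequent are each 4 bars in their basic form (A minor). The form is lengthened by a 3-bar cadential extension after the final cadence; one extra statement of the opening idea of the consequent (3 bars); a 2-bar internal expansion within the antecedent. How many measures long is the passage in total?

16 measures

Basic parallel period: 4 + 4 = 8 bars.
8 (basic form) + 3 (cadential extension) + 3 (extra statement) + 2 (internal expansion) = 16.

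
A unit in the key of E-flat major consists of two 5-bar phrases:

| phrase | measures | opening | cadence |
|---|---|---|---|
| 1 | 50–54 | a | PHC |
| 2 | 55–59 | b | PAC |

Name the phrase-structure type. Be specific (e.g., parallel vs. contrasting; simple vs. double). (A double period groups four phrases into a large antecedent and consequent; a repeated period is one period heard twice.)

contrasting period

Phrase 1 ends with a Phrygian half cadence (weaker) and phrase 2 with a perfect authentic cadence (stronger): antecedent + consequent = a period.
The two phrases open with different material (a / b), so the period is contrasting.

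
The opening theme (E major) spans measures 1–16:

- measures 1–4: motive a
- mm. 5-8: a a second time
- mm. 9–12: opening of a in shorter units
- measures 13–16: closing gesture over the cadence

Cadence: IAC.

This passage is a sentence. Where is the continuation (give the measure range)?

measures 9–16

After the presentation (mm. 1-8), the continuation covers the fragmentation through the cadence: measures 9–16.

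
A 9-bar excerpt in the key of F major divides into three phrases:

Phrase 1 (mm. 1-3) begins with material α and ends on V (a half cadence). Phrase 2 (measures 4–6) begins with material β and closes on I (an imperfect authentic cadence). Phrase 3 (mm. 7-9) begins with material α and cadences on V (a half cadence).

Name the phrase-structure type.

phrase group

The final phrase closes with a half cadence, which is not stronger than the preceding imperfect authentic cadence; the 3 phrases lack an overall antecedent–consequent design and so form a phrase group.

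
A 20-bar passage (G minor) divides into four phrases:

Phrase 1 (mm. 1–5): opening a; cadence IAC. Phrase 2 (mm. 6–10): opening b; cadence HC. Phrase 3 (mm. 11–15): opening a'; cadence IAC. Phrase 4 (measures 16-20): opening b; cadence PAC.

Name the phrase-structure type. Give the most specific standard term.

parallel double period

Four phrases in two halves: the first half (bars 1–10) ends with a half cadence, the second (measures 11–20) with a perfect authentic cadence — a large antecedent–consequent pair, i.e. a double period.
Phrase 3 begins with the same material as phrase 1, making it parallel.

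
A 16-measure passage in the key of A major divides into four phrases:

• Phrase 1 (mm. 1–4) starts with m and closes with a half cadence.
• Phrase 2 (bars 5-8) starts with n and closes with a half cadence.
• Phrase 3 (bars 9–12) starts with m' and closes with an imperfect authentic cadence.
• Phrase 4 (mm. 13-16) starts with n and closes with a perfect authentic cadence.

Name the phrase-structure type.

parallel double period

Four phrases in two halves: the first half (measures 1-8) ends with a half cadence, the second (bars 9–16) with a perfect authentic cadence — a large antecedent–consequent pair, i.e. a double period.
Phrase 3 begins with the same material as phrase 1, making it parallel.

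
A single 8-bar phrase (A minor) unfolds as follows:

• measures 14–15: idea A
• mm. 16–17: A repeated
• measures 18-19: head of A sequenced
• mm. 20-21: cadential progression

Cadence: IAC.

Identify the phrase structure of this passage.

sentence

Basic idea (bars 14-15) + its repetition (mm. 16–17) form the presentation; fragmentation and cadence (mm. 18–21) form the continuation — the 8-bar whole is a sentence.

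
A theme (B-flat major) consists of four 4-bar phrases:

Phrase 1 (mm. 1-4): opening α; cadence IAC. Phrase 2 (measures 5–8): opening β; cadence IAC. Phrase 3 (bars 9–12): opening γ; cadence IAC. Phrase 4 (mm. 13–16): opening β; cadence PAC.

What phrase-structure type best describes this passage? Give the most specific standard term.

contrasting double period

Four phrases in two halves: the first half (bars 1–8) ends with an imperfect authentic cadence, the second (mm. 9–16) with a perfect authentic cadence — a large antecedent–consequent pair, i.e. a double period.
Phrase 3 begins with different material from phrase 1, making it contrasting.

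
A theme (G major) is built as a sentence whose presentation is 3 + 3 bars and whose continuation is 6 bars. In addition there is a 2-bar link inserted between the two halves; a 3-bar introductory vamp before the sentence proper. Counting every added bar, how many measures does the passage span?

Basic sentence: 3 + 3 + 6 = 12 bars.
12 (basic form) + 2 (link) + 3 (introduction) = 17.

17 measures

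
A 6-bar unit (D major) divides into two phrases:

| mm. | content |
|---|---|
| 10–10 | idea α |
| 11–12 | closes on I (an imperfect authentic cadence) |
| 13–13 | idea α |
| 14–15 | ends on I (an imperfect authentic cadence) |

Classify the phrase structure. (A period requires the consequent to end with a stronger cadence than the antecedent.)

repeated phrase

Both phrases have the same opening (α) and the same cadence (imperfect authentic cadence): the second is a restatement, not a consequent, so this is a repeated phrase rather than a period.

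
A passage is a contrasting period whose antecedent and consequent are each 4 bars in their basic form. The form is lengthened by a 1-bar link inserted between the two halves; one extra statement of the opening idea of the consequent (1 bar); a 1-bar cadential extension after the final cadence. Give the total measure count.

11 measures

Basic contrasting period: 4 + 4 = 8 bars.
8 (basic form) + 1 (link) + 1 (extra statement) + 1 (cadential extension) = 11.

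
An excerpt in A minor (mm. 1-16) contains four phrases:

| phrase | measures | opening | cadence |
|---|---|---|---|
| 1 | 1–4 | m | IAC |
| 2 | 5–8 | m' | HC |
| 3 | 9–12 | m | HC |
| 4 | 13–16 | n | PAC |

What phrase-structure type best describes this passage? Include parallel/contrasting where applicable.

Four phrases in two halves: the first half (bars 1–8) ends with a half cadence, the second (mm. 9-16) with a perfect authentic cadence — a large antecedent–consequent pair, i.e. a double period.
Phrase 3 begins with the same material as phrase 1, making it parallel.

parallel double period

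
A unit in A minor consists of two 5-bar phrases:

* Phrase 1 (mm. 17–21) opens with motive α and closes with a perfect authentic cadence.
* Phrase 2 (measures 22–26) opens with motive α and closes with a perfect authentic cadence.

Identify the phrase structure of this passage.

Both phrases have the same opening (α) and the same cadence (perfect authentic cadence): the second is a restatement, not a consequent, so this is a repeated phrase rather than a period.

repeated phrase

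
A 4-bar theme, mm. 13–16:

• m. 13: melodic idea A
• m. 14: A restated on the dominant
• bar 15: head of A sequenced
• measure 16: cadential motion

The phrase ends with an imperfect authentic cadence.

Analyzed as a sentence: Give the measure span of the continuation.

After the presentation (mm. 13–14), the continuation covers the fragmentation through the cadence: bars 15-16.

measures 15–16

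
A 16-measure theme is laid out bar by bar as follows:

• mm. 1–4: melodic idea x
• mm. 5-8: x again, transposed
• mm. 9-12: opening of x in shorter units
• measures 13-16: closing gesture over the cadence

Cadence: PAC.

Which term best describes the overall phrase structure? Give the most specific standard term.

sentence

Basic idea (mm. 1–4) + its repetition (bars 5–8) form the presentation; fragmentation and cadence (measures 9-16) form the continuation — the 16-bar whole is a sentence.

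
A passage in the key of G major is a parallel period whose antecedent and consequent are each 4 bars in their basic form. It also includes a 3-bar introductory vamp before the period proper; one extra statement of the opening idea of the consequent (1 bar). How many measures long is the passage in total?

Basic parallel period: 4 + 4 = 8 bars.
8 (basic form) + 3 (introduction) + 1 (extra statement) = 12.

12 measures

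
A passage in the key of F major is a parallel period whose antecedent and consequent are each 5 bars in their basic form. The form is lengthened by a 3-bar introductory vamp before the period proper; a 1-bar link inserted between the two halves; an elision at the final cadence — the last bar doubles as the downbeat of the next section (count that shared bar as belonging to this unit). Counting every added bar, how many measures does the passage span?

Basic parallel period: 5 + 5 = 10 bars.
10 (basic form) + 3 (introduction) + 1 (link) = 14.
The elision shares a bar with the next section but does not change this unit's count.

14 measures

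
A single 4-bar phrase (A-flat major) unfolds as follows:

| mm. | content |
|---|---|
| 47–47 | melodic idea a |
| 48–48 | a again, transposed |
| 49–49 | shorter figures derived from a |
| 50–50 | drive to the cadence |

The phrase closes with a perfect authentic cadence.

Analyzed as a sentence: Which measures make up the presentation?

measures 47–48

The presentation of a sentence is the basic idea (bar 47) plus its repetition (bar 48); the presentation is therefore measures 47-48.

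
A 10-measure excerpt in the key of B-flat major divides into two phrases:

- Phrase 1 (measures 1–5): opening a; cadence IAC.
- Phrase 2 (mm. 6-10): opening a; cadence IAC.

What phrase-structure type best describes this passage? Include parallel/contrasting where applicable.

Both phrases have the same opening (a) and the same cadence (imperfect authentic cadence): the second is a restatement, not a consequent, so this is a repeated phrase rather than a period.

repeated phrase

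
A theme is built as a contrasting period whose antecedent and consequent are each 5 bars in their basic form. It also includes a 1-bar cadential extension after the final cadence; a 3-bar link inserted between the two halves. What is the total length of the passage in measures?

14 measures

Basic contrasting period: 5 + 5 = 10 bars.
10 (basic form) + 1 (cadential extension) + 3 (link) = 14.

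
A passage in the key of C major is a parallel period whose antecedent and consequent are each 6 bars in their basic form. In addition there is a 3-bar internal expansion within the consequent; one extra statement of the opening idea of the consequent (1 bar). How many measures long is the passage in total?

Basic parallel period: 6 + 6 = 12 bars.
12 (basic form) + 3 (internal expansion) + 1 (extra statement) = 16.

16 measures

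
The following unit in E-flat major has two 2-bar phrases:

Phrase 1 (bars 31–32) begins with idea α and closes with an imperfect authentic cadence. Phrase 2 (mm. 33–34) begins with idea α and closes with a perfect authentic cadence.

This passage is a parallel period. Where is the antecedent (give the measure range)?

measures 31–32

The antecedent is the phrase ending with the weaker cadence (imperfect authentic cadence, phrase 1) and the consequent the one ending more conclusively (perfect authentic cadence, phrase 2); the antecedent is measures 31–32.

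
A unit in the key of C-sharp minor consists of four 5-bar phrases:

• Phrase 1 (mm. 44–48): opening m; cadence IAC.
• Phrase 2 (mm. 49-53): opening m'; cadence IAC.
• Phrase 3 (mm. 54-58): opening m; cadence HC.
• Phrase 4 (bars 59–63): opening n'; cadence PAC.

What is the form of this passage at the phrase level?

Four phrases in two halves: the first half (measures 44–53) ends with an imperfect authentic cadence, the second (measures 54-63) with a perfect authentic cadence — a large antecedent–consequent pair, i.e. a double period.
Phrase 3 begins with the same material as phrase 1, making it parallel.

parallel double period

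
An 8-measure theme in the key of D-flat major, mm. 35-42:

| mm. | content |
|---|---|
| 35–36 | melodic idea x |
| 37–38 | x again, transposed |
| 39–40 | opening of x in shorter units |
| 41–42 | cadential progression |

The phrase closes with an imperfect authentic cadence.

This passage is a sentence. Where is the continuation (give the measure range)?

measures 39–42

After the presentation (mm. 35–38), the continuation covers the fragmentation through the cadence: measures 39-42.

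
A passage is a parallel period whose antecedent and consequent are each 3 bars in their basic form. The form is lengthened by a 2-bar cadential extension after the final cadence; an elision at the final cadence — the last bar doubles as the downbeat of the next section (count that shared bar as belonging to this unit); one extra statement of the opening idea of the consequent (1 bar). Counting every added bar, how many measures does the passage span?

9 measures

Basic parallel period: 3 + 3 = 6 bars.
6 (basic form) + 2 (cadential extension) + 1 (extra statement) = 9.
The elision shares a bar with the next section but does not change this unit's count.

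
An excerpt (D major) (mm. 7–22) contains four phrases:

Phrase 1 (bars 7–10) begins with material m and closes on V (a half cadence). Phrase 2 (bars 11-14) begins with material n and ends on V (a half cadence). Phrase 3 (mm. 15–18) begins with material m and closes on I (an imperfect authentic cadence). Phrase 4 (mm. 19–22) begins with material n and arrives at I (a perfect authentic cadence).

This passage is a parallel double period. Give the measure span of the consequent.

In a double period the four phrases pair into a large antecedent (phrases 1–2, ending half cadence) and a large consequent (phrases 3–4, ending perfect authentic cadence). The consequent spans measures 15–22.

measures 15–22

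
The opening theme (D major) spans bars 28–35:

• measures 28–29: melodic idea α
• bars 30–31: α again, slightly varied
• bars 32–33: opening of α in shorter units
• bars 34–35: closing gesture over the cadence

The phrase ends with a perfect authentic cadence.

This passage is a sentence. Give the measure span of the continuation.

measures 32–35

After the presentation (measures 28–31), the continuation covers the fragmentation through the cadence: measures 32–35.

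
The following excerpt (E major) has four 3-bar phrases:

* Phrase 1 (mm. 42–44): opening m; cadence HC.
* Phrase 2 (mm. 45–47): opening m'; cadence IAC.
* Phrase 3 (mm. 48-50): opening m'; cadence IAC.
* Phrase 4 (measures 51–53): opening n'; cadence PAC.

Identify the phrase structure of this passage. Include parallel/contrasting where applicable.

parallel double period

Four phrases in two halves: the first half (bars 42-47) ends with an imperfect authentic cadence, the second (bars 48–53) with a perfect authentic cadence — a large antecedent–consequent pair, i.e. a double period.
Phrase 3 begins with the same material as phrase 1, making it parallel.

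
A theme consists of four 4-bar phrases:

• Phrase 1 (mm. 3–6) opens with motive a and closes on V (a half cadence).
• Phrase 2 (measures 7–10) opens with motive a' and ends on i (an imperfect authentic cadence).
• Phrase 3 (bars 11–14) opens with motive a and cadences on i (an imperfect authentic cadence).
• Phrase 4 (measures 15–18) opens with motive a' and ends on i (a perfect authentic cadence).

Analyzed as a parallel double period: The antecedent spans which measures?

measures 3–10

In a double period the four phrases pair into a large antecedent (phrases 1–2, ending imperfect authentic cadence) and a large consequent (phrases 3–4, ending perfect authentic cadence). The antecedent spans measures 3-10.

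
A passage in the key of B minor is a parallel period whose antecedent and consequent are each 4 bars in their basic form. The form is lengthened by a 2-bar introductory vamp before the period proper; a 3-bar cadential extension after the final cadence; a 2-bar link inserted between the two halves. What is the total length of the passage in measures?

Basic parallel period: 4 + 4 = 8 bars.
8 (basic form) + 2 (introduction) + 3 (cadential extension) + 2 (link) = 15.

15 measures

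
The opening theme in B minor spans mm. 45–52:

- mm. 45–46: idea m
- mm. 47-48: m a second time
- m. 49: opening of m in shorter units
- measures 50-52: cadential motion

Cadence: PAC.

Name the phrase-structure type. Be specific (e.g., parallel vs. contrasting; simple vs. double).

sentence

Basic idea (measures 45-46) + its repetition (measures 47–48) form the presentation; fragmentation and cadence (mm. 49–52) form the continuation — the 8-bar whole is a sentence.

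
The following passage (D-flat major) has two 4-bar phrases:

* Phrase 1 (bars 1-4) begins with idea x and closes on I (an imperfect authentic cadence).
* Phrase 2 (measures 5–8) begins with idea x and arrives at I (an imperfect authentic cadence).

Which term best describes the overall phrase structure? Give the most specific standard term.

repeated phrase

Both phrases have the same opening (x) and the same cadence (imperfect authentic cadence): the second is a restatement, not a consequent, so this is a repeated phrase rather than a period.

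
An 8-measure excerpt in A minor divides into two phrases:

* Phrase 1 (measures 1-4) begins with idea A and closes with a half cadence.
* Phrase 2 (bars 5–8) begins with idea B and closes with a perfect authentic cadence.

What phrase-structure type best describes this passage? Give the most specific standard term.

Phrase 1 ends with a half cadence (weaker) and phrase 2 with a perfect authentic cadence (stronger): antecedent + consequent = a period.
The two phrases open with different material (A / B), so the period is contrasting.

contrasting period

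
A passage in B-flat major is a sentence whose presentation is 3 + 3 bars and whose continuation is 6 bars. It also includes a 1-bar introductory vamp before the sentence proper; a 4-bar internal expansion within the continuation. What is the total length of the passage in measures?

17 measures

Basic sentence: 3 + 3 + 6 = 12 bars.
12 (basic form) + 1 (introduction) + 4 (internal expansion) = 17.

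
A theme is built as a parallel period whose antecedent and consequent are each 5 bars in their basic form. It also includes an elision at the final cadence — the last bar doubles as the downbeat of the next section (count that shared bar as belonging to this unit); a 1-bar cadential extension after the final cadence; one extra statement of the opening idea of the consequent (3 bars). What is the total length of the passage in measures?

Basic parallel period: 5 + 5 = 10 bars.
10 (basic form) + 1 (cadential extension) + 3 (extra statement) = 14.
The elision shares a bar with the next section but does not change this unit's count.

14 measures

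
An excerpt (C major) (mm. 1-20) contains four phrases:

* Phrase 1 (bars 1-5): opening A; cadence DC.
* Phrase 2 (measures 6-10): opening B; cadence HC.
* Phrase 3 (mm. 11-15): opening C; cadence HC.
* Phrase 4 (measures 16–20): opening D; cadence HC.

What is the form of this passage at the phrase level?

Phrase 4 ends with a half cadence, no stronger than phrase 2's half cadence, so the four phrases do not form a double period; nor do phrases 3–4 duplicate 1–2, so it is not a repeated period. With no phrase reaching a conclusive cadence, the passage is a phrase group.

phrase group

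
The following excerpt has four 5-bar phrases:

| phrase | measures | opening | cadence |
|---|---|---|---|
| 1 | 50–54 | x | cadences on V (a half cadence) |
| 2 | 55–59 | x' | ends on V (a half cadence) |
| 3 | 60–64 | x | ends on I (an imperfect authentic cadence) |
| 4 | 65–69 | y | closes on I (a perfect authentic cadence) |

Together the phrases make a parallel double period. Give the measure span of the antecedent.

In a double period the first pair of phrases (ending half cadence) is the large antecedent and the second pair (ending perfect authentic cadence) is the large consequent; the antecedent is measures 50–59.

measures 50–59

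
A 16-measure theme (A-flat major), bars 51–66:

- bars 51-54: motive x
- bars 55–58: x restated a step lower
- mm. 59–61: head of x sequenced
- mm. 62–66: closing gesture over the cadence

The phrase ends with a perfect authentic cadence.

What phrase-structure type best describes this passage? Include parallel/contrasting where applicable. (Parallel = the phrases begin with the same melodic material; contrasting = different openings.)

Basic idea (bars 51-54) + its repetition (mm. 55-58) form the presentation; fragmentation and cadence (bars 59-66) form the continuation — the 16-bar whole is a sentence.

sentence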